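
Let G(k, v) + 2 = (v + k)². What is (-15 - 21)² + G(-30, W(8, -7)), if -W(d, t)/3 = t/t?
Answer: 2383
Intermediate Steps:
W(d, t) = -3 (W(d, t) = -3*t/t = -3*1 = -3)
G(k, v) = -2 + (k + v)² (G(k, v) = -2 + (v + k)² = -2 + (k + v)²)
(-15 - 21)² + G(-30, W(8, -7)) = (-15 - 21)² + (-2 + (-30 - 3)²) = (-36)² + (-2 + (-33)²) = 1296 + (-2 + 1089) = 1296 + 1087 = 2383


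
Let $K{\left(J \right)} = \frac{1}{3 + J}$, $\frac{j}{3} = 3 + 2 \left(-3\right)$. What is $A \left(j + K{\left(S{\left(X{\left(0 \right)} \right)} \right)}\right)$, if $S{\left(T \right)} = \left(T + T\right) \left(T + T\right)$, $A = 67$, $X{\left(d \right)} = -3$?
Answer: $- \frac{23450}{39} \approx -601.28$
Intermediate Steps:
$S{\left(T \right)} = 4 T^{2}$ ($S{\left(T \right)} = 2 T 2 T = 4 T^{2}$)
$j = -9$ ($j = 3 \left(3 + 2 \left(-3\right)\right) = 3 \left(3 - 6\right) = 3 \left(-3\right) = -9$)
$A \left(j + K{\left(S{\left(X{\left(0 \right)} \right)} \right)}\right) = 67 \left(-9 + \frac{1}{3 + 4 \left(-3\right)^{2}}\right) = 67 \left(-9 + \frac{1}{3 + 4 \cdot 9}\right) = 67 \left(-9 + \frac{1}{3 + 36}\right) = 67 \left(-9 + \frac{1}{39}\right) = 67 \left(- \frac{350}{39}\right) = - \frac{23450}{39}$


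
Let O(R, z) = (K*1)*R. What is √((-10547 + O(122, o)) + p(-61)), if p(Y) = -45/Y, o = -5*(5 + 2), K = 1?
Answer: 2*I*√9697170/61 ≈ 102.1*I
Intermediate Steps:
o = -35 (o = -5*7 = -35)
O(R, z) = R (O(R, z) = (1*1)*R = 1*R = R)
√((-10547 + O(122, o)) + p(-61)) = √((-10547 + 122) - 45/(-61)) = √(-10425 - 45*(-1/61)) = √(-10425 + 45/61) = √(-635880/61) = 2*I*√9697170/61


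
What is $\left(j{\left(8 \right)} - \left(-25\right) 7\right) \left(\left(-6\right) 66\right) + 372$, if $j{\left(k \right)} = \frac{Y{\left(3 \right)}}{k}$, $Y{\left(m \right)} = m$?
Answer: $- \frac{138153}{2} \approx -69077.0$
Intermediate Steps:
$j{\left(k \right)} = \frac{3}{k}$
$\left(j{\left(8 \right)} - \left(-25\right) 7\right) \left(\left(-6\right) 66\right) + 372 = \left(\frac{3}{8} - \left(-25\right) 7\right) \left(\left(-6\right) 66\right) + 372 = \left(3 \cdot \frac{1}{8} - -175\right) \left(-396\right) + 372 = \left(\frac{3}{8} + 175\right) \left(-396\right) + 372 = \frac{1403}{8} \left(-396\right) + 372 = - \frac{138897}{2} + 372 = - \frac{138153}{2}$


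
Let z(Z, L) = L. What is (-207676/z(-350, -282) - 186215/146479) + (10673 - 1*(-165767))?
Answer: 3659294251247/20653539 ≈ 1.7718e+5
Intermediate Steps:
(-207676/z(-350, -282) - 186215/146479) + (10673 - 1*(-165767)) = (-207676/(-282) - 186215/146479) + (10673 - 1*(-165767)) = (-207676*(-1/282) - 186215*1/146479) + (10673 + 165767) = (103838/141 - 186215/146479) + 176440 = 15183830087/20653539 + 176440 = 3659294251247/20653539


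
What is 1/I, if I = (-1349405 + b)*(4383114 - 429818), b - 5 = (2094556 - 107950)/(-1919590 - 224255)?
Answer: -238205/1270723935170631264 ≈ -1.8746e-13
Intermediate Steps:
b = 970291/238205 (b = 5 + (2094556 - 107950)/(-1919590 - 224255) = 5 + 1986606/(-2143845) = 5 + 1986606*(-1/2143845) = 5 - 220734/238205 = 970291/238205 ≈ 4.0733)
I = -1270723935170631264/238205 (I = (-1349405 + 970291/238205)*(4383114 - 429818) = -321434047734/238205*3953296 = -1270723935170631264/238205 ≈ -5.3346e+12)
1/I = 1/(-1270723935170631264/238205) = -238205/1270723935170631264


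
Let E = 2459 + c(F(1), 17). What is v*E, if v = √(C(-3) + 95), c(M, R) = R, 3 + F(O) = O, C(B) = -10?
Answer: 2476*√85 ≈ 22828.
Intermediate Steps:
F(O) = -3 + O
v = √85 (v = √(-10 + 95) = √85 ≈ 9.2195)
E = 2476 (E = 2459 + 17 = 2476)
v*E = √85*2476 = 2476*√85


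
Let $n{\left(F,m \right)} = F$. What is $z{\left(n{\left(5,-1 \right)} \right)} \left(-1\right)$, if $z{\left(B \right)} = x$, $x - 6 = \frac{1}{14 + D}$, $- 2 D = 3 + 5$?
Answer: $- \frac{61}{10} \approx -6.1$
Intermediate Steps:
$D = -4$ ($D = - \frac{3 + 5}{2} = \left(- \frac{1}{2}\right) 8 = -4$)
$x = \frac{61}{10}$ ($x = 6 + \frac{1}{14 - 4} = 6 + \frac{1}{10} = \frac{61}{10} \approx 6.1$)
$z{\left(B \right)} = \frac{61}{10}$
$z{\left(n{\left(5,-1 \right)} \right)} \left(-1\right) = \frac{61}{10} \left(-1\right) = - \frac{61}{10}$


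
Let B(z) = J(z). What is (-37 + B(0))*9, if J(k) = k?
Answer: -333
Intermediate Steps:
B(z) = z
(-37 + B(0))*9 = (-37 + 0)*9 = -37*9 = -333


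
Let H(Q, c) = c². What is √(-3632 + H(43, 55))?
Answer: I*√607 ≈ 24.637*I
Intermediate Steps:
√(-3632 + H(43, 55)) = √(-3632 + 55²) = √(-3632 + 3025) = √(-607) = I*√607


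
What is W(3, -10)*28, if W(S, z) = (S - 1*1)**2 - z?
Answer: 392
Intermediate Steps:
W(S, z) = (-1 + S)**2 - z (W(S, z) = (S - 1)**2 - z = (-1 + S)**2 - z)
W(3, -10)*28 = ((-1 + 3)**2 - 1*(-10))*28 = (2**2 + 10)*28 = (4 + 10)*28 = 14*28 = 392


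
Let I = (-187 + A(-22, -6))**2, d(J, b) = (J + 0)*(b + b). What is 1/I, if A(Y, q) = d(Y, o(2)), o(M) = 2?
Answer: 1/75625 ≈ 1.3223e-5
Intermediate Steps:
d(J, b) = 2*J*b (d(J, b) = J*(2*b) = 2*J*b)
A(Y, q) = 4*Y (A(Y, q) = 2*Y*2 = 4*Y)
I = 75625 (I = (-187 + 4*(-22))**2 = (-187 - 88)**2 = (-275)**2 = 75625)
1/I = 1/75625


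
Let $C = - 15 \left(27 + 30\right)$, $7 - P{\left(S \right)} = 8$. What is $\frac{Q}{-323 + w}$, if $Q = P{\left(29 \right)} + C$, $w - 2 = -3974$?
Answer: $\frac{856}{4295} \approx 0.1993$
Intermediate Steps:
$P{\left(S \right)} = -1$ ($P{\left(S \right)} = 7 - 8 = -1$)
$C = -855$ ($C = \left(-15\right) 57 = -855$)
$w = -3972$ ($w = 2 - 3974 = -3972$)
$Q = -856$ ($Q = -1 - 855 = -856$)
$\frac{Q}{-323 + w} = - \frac{856}{-323 - 3972} = - \frac{856}{-4295} = \left(-856\right) \left(- \frac{1}{4295}\right) = \frac{856}{4295}$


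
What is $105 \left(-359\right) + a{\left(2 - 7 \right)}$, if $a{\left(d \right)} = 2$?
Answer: $-37693$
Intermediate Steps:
$105 \left(-359\right) + a{\left(2 - 7 \right)} = 105 \left(-359\right) + 2 = -37695 + 2 = -37693$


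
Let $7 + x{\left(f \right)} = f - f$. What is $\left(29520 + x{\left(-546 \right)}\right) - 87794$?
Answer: $-58281$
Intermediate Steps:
$x{\left(f \right)} = -7$ ($x{\left(f \right)} = -7 + \left(f - f\right) = -7 + 0 = -7$)
$\left(29520 + x{\left(-546 \right)}\right) - 87794 = \left(29520 - 7\right) - 87794 = 29513 - 87794 = -58281$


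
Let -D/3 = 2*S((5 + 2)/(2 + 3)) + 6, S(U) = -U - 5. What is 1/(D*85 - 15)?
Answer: 1/1719 ≈ 0.00058173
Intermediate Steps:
S(U) = -5 - U
D = 102/5 (D = -3*(2*(-5 - (5 + 2)/(2 + 3)) + 6) = -3*(2*(-5 - 7/5) + 6) = -3*(2*(-32/5) + 6) = -3*(-64/5 + 6) = -3*(-34/5) = 102/5 ≈ 20.400)
1/(D*85 - 15) = 1/((102/5)*85 - 15) = 1/(1734 - 15) = 1/1719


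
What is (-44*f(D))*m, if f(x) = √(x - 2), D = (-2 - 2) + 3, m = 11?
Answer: -484*I*√3 ≈ -838.31*I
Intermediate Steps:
D = -1 (D = -4 + 3 = -1)
f(x) = √(-2 + x)
(-44*f(D))*m = -44*√(-2 - 1)*11 = -44*I*√3*11 = -484*I*√3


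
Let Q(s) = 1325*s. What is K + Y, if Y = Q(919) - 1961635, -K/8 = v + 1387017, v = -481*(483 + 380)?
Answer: -8519272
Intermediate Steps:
v = -415103 (v = -481*863 = -415103)
K = -7775312 (K = -8*(-415103 + 1387017) = -8*971914 = -7775312)
Y = -743960 (Y = 1325*919 - 1961635 = 1217675 - 1961635 = -743960)
K + Y = -7775312 - 743960 = -8519272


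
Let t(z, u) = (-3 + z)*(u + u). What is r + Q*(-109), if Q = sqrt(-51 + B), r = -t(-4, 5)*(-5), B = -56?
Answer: -350 - 109*I*sqrt(107) ≈ -350.0 - 1127.5*I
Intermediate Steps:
t(z, u) = 2*u*(-3 + z) (t(z, u) = (-3 + z)*(2*u) = 2*u*(-3 + z))
r = -350 (r = -2*5*(-3 - 4)*(-5) = -2*5*(-7)*(-5) = -1*(-70)*(-5) = 70*(-5) = -350)
Q = I*sqrt(107) (Q = sqrt(-51 - 56) = sqrt(-107) = I*sqrt(107) ≈ 10.344*I)
r + Q*(-109) = -350 + (I*sqrt(107))*(-109) = -350 - 109*I*sqrt(107)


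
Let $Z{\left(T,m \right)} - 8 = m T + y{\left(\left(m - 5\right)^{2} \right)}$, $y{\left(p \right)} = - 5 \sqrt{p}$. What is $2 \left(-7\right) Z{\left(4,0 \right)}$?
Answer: $238$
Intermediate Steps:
$Z{\left(T,m \right)} = 8 - 5 \sqrt{\left(-5 + m\right)^{2}} + T m$ ($Z{\left(T,m \right)} = 8 + \left(m T - 5 \sqrt{\left(m - 5\right)^{2}}\right) = 8 + \left(T m - 5 \sqrt{\left(-5 + m\right)^{2}}\right) = 8 + \left(- 5 \sqrt{\left(-5 + m\right)^{2}} + T m\right) = 8 - 5 \sqrt{\left(-5 + m\right)^{2}} + T m$)
$2 \left(-7\right) Z{\left(4,0 \right)} = 2 \left(-7\right) \left(8 - 5 \sqrt{\left(-5 + 0\right)^{2}} + 4 \cdot 0\right) = - 14 \left(8 - 5 \sqrt{\left(-5\right)^{2}} + 0\right) = - 14 \left(8 - 5 \sqrt{25} + 0\right) = - 14 \left(8 - 25 + 0\right) = \left(-14\right) \left(-17\right) = 238$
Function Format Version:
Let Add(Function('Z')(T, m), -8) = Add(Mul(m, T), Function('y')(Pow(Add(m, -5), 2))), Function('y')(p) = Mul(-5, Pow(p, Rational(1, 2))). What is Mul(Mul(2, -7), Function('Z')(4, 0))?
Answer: 238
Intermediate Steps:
Function('Z')(T, m) = Add(8, Mul(-5, Pow(Pow(Add(-5, m), 2), Rational(1, 2))), Mul(T, m)) (Function('Z')(T, m) = Add(8, Add(Mul(m, T), Mul(-5, Pow(Pow(Add(m, -5), 2), Rational(1, 2))))) = Add(8, Add(Mul(T, m), Mul(-5, Pow(Pow(Add(-5, m), 2), Rational(1, 2))))) = Add(8, Add(Mul(-5, Pow(Pow(Add(-5, m), 2), Rational(1, 2))), Mul(T, m))) = Add(8, Mul(-5, Pow(Pow(Add(-5, m), 2), Rational(1, 2))), Mul(T, m)))
Mul(Mul(2, -7), Function('Z')(4, 0)) = Mul(Mul(2, -7), Add(8, Mul(-5, Pow(Pow(Add(-5, 0), 2), Rational(1, 2))), Mul(4, 0))) = Mul(-14, Add(8, Mul(-5, Pow(Pow(-5, 2), Rational(1, 2))), 0)) = Mul(-14, Add(8, Mul(-5, Pow(25, Rational(1, 2))), 0)) = Mul(-14, Add(8, Mul(-5, 5), 0)) = Mul(-14, Add(8, -25, 0)) = Mul(-14, -17) = 238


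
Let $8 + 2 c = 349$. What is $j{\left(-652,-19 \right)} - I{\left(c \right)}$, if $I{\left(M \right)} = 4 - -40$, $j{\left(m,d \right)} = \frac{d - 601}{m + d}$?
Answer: $- \frac{28904}{671} \approx -43.076$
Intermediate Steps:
$c = \frac{341}{2}$ ($c = -4 + \frac{1}{2} \cdot 349 = -4 + \frac{349}{2} = \frac{341}{2} \approx 170.5$)
$j{\left(m,d \right)} = \frac{-601 + d}{d + m}$
$I{\left(M \right)} = 44$ ($I{\left(M \right)} = 4 + 40 = 44$)
$j{\left(-652,-19 \right)} - I{\left(c \right)} = \frac{-601 - 19}{-19 - 652} - 44 = \frac{1}{-671} \left(-620\right) - 44 = \left(- \frac{1}{671}\right) \left(-620\right) - 44 = \frac{620}{671} - 44 = - \frac{28904}{671}$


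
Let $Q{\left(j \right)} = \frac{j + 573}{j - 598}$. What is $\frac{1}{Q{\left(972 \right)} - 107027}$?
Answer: $- \frac{374}{40026553} \approx -9.3438 \cdot 10^{-6}$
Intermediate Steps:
$Q{\left(j \right)} = \frac{573 + j}{-598 + j}$
$\frac{1}{Q{\left(972 \right)} - 107027} = \frac{1}{\frac{573 + 972}{-598 + 972} - 107027} = \frac{1}{\frac{1}{374} \cdot 1545 - 107027} = \frac{1}{\frac{1545}{374} - 107027} = \frac{1}{- \frac{40026553}{374}} = - \frac{374}{40026553}$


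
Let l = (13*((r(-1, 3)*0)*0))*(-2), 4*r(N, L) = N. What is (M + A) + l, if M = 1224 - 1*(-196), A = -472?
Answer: 948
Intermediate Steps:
r(N, L) = N/4
l = 0 (l = (13*((((¼)*(-1))*0)*0))*(-2) = (13*(-¼*0*0))*(-2) = (13*(0*0))*(-2) = (13*0)*(-2) = 0*(-2) = 0)
M = 1420 (M = 1224 + 196 = 1420)
(M + A) + l = (1420 - 472) + 0 = 948 + 0 = 948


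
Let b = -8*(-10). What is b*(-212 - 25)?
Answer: -18960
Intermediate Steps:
b = 80
b*(-212 - 25) = 80*(-212 - 25) = 80*(-237) = -18960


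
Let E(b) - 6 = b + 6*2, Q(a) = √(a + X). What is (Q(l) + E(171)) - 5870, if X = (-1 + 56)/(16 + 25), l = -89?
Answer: -5681 + I*√147354/41 ≈ -5681.0 + 9.3626*I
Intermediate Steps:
X = 55/41 ≈ 1.3415
Q(a) = √(55/41 + a) (Q(a) = √(a + 55/41) = √(55/41 + a))
E(b) = 18 + b (E(b) = 6 + (b + 6*2) = 6 + (b + 12) = 6 + (12 + b) = 18 + b)
(Q(l) + E(171)) - 5870 = (√(2255 + 1681*(-89))/41 + (18 + 171)) - 5870 = (√(2255 - 149609)/41 + 189) - 5870 = (√(-147354)/41 + 189) - 5870 = ((I*√147354)/41 + 189) - 5870 = (I*√147354/41 + 189) - 5870 = (189 + I*√147354/41) - 5870 = -5681 + I*√147354/41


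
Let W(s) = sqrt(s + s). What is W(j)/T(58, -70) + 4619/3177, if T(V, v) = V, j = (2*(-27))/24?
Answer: 4619/3177 + 3*I*sqrt(2)/116 ≈ 1.4539 + 0.036574*I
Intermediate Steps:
j = -9/4 (j = -54*1/24 = -9/4 ≈ -2.2500)
W(s) = sqrt(2)*sqrt(s) (W(s) = sqrt(2*s) = sqrt(2)*sqrt(s))
W(j)/T(58, -70) + 4619/3177 = (sqrt(2)*sqrt(-9/4))/58 + 4619/3177 = (sqrt(2)*(3*I/2))*(1/58) + 4619*(1/3177) = (3*I*sqrt(2)/2)*(1/58) + 4619/3177 = 3*I*sqrt(2)/116 + 4619/3177 = 4619/3177 + 3*I*sqrt(2)/116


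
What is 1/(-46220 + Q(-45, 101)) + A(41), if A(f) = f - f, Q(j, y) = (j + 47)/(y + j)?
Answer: -28/1294159 ≈ -2.1636e-5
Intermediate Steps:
Q(j, y) = (47 + j)/(j + y)
A(f) = 0
1/(-46220 + Q(-45, 101)) + A(41) = 1/(-46220 + (47 - 45)/(-45 + 101)) + 0 = 1/(-46220 + 2/56) + 0 = 1/(-46220 + (1/56)*2) + 0 = 1/(-46220 + 1/28) + 0 = 1/(-1294159/28) + 0 = -28/1294159 + 0 = -28/1294159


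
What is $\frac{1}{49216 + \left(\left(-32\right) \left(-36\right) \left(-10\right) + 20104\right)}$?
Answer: $\frac{1}{57800} \approx 1.7301 \cdot 10^{-5}$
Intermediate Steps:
$\frac{1}{49216 + \left(\left(-32\right) \left(-36\right) \left(-10\right) + 20104\right)} = \frac{1}{49216 + \left(1152 \left(-10\right) + 20104\right)} = \frac{1}{49216 + \left(-11520 + 20104\right)} = \frac{1}{49216 + 8584} = \frac{1}{57800}$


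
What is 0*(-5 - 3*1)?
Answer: 0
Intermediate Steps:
0*(-5 - 3*1) = 0*(-5 - 3) = 0*(-8) = 0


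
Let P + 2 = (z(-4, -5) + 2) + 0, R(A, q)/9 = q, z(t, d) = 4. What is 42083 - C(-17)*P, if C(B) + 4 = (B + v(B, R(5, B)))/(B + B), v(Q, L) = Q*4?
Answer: 42089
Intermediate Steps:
R(A, q) = 9*q
v(Q, L) = 4*Q
P = 4 (P = -2 + ((4 + 2) + 0) = -2 + (6 + 0) = -2 + 6 = 4)
C(B) = -3/2 (C(B) = -4 + (B + 4*B)/(B + B) = -4 + (5*B)/((2*B)) = -4 + (5*B)*(1/(2*B)) = -4 + 5/2 = -3/2)
42083 - C(-17)*P = 42083 - (-3)*4/2 = 42083 - 1*(-6) = 42083 + 6 = 42089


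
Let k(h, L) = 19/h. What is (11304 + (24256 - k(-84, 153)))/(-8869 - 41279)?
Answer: -2987059/4212432 ≈ -0.70911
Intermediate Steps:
(11304 + (24256 - k(-84, 153)))/(-8869 - 41279) = (11304 + (24256 - 19/(-84)))/(-8869 - 41279) = (11304 + (24256 - 19*(-1)/84))/(-50148) = (11304 + (24256 - 1*(-19/84)))*(-1/50148) = (11304 + (24256 + 19/84))*(-1/50148) = (11304 + 2037523/84)*(-1/50148) = (2987059/84)*(-1/50148) = -2987059/4212432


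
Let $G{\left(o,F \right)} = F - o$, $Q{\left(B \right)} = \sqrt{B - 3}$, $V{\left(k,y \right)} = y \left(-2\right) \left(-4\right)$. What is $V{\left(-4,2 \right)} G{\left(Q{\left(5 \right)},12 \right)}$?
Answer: $192 - 16 \sqrt{2} \approx 169.37$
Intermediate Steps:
$V{\left(k,y \right)} = 8 y$ ($V{\left(k,y \right)} = - 2 y \left(-4\right) = 8 y$)
$Q{\left(B \right)} = \sqrt{-3 + B}$
$V{\left(-4,2 \right)} G{\left(Q{\left(5 \right)},12 \right)} = 8 \cdot 2 \left(12 - \sqrt{-3 + 5}\right) = 16 \left(12 - \sqrt{2}\right) = 192 - 16 \sqrt{2}$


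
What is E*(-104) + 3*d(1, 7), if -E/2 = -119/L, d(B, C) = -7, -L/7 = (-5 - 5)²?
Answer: 359/25 ≈ 14.360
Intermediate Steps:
L = -700 (L = -7*(-5 - 5)² = -7*(-10)² = -7*100 = -700)
E = -17/50 (E = -(-238)/(-700) = -(-238)*(-1)/700 = -2*17/100 = -17/50 ≈ -0.34000)
E*(-104) + 3*d(1, 7) = -17/50*(-104) + 3*(-7) = 884/25 - 21 = 359/25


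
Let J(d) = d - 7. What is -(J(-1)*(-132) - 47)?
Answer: -1009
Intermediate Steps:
J(d) = -7 + d
-(J(-1)*(-132) - 47) = -((-7 - 1)*(-132) - 47) = -(-8*(-132) - 47) = -(1056 - 47) = -1*1009 = -1009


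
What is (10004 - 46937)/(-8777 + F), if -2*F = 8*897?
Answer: 36933/12365 ≈ 2.9869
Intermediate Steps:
F = -3588 (F = -4*897 = -1/2*7176 = -3588)
(10004 - 46937)/(-8777 + F) = (10004 - 46937)/(-8777 - 3588) = -36933/(-12365) = -36933*(-1/12365) = 36933/12365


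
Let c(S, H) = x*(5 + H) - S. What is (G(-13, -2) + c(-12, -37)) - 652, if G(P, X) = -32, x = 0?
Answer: -672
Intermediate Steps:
c(S, H) = -S (c(S, H) = 0*(5 + H) - S = 0 - S = -S)
(G(-13, -2) + c(-12, -37)) - 652 = (-32 - 1*(-12)) - 652 = (-32 + 12) - 652 = -20 - 652 = -672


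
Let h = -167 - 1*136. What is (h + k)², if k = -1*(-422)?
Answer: 14161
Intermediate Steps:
k = 422
h = -303 (h = -167 - 136 = -303)
(h + k)² = (-303 + 422)² = 119² = 14161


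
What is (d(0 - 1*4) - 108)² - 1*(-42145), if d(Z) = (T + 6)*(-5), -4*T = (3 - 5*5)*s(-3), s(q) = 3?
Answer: 363061/4 ≈ 90765.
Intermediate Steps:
T = 33/2 (T = -(3 - 5*5)*3/4 = -(3 - 25)*3/4 = -(-11)*3/2 = -¼*(-66) = 33/2 ≈ 16.500)
d(Z) = -225/2 (d(Z) = (33/2 + 6)*(-5) = (45/2)*(-5) = -225/2)
(d(0 - 1*4) - 108)² - 1*(-42145) = (-225/2 - 108)² - 1*(-42145) = (-441/2)² + 42145 = 194481/4 + 42145 = 363061/4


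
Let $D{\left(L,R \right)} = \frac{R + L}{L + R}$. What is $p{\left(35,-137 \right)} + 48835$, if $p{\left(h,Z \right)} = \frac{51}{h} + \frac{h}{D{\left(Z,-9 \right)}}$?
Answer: $\frac{1710501}{35} \approx 48871.0$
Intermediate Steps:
$D{\left(L,R \right)} = 1$ ($D{\left(L,R \right)} = \frac{L + R}{L + R} = 1$)
$p{\left(h,Z \right)} = h + \frac{51}{h}$ ($p{\left(h,Z \right)} = \frac{51}{h} + \frac{h}{1} = \frac{51}{h} + h 1 = \frac{51}{h} + h = h + \frac{51}{h}$)
$p{\left(35,-137 \right)} + 48835 = \left(35 + \frac{51}{35}\right) + 48835 = \frac{1276}{35} + 48835 = \frac{1710501}{35}$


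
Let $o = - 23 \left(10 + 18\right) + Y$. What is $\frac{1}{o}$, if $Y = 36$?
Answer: $- \frac{1}{608} \approx -0.0016447$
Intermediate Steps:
$o = -608$ ($o = - 23 \left(10 + 18\right) + 36 = \left(-23\right) 28 + 36 = -644 + 36 = -608$)
$\frac{1}{o} = \frac{1}{-608} = - \frac{1}{608}$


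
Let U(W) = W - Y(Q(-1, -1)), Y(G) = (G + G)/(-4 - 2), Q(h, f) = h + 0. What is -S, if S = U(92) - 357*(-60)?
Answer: -64535/3 ≈ -21512.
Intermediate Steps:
Q(h, f) = h
Y(G) = -G/3 (Y(G) = (2*G)/(-6) = (2*G)*(-⅙) = -G/3)
U(W) = -⅓ + W (U(W) = W - (-1)*(-1)/3 = W - 1*⅓ = W - ⅓ = -⅓ + W)
S = 64535/3 (S = (-⅓ + 92) - 357*(-60) = 275/3 + 21420 = 64535/3 ≈ 21512.)
-S = -1*64535/3 = -64535/3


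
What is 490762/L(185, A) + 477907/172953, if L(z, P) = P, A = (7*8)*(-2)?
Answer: -42412617301/9685368 ≈ -4379.0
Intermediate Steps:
A = -112 (A = 56*(-2) = -112)
490762/L(185, A) + 477907/172953 = 490762/(-112) + 477907/172953 = 490762*(-1/112) + 477907*(1/172953) = -245381/56 + 477907/172953 = -42412617301/9685368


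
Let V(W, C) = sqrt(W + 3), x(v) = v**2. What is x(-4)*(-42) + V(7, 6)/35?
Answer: -672 + sqrt(10)/35 ≈ -671.91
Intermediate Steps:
V(W, C) = sqrt(3 + W)
x(-4)*(-42) + V(7, 6)/35 = (-4)**2*(-42) + sqrt(3 + 7)/35 = 16*(-42) + sqrt(10)*(1/35) = -672 + sqrt(10)/35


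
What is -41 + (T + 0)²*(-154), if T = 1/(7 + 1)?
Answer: -1389/32 ≈ -43.406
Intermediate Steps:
T = ⅛ (T = 1/8 = ⅛ ≈ 0.12500)
-41 + (T + 0)²*(-154) = -41 + (⅛ + 0)²*(-154) = -41 + (⅛)²*(-154) = -41 + (1/64)*(-154) = -41 - 77/32 = -1389/32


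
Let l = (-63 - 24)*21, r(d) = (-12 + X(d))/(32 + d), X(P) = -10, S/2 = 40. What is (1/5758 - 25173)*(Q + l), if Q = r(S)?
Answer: 14831323166959/322448 ≈ 4.5996e+7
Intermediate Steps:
S = 80 (S = 2*40 = 80)
r(d) = -22/(32 + d) (r(d) = (-12 - 10)/(32 + d) = -22/(32 + d))
Q = -11/56 (Q = -22/(32 + 80) = -22/112 = -22*1/112 = -11/56 ≈ -0.19643)
l = -1827 (l = -87*21 = -1827)
(1/5758 - 25173)*(Q + l) = (1/5758 - 25173)*(-11/56 - 1827) = (1/5758 - 25173)*(-102323/56) = -144946133/5758*(-102323/56) = 14831323166959/322448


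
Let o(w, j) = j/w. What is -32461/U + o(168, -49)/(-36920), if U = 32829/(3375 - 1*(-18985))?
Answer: -214380546188999/9696373440 ≈ -22109.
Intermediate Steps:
U = 32829/22360 (U = 32829/(3375 + 18985) = 32829/22360 ≈ 1.4682)
-32461/U + o(168, -49)/(-36920) = -32461/32829/22360 - 49/168/(-36920) = -32461*22360/32829 - 49*1/168*(-1/36920) = -725827960/32829 - 7/24*(-1/36920) = -725827960/32829 + 7/886080 = -214380546188999/9696373440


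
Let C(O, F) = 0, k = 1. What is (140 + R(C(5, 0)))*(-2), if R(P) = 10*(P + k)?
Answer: -300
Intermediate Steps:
R(P) = 10 + 10*P (R(P) = 10*(P + 1) = 10*(1 + P) = 10 + 10*P)
(140 + R(C(5, 0)))*(-2) = (140 + (10 + 10*0))*(-2) = (140 + (10 + 0))*(-2) = (140 + 10)*(-2) = 150*(-2) = -300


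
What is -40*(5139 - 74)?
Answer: -202600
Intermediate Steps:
-40*(5139 - 74) = -40*5065 = -202600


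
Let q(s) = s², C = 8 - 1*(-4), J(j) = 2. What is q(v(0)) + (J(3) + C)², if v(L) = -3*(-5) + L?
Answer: 421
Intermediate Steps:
v(L) = 15 + L
C = 12 (C = 8 + 4 = 12)
q(v(0)) + (J(3) + C)² = (15 + 0)² + (2 + 12)² = 15² + 14² = 225 + 196 = 421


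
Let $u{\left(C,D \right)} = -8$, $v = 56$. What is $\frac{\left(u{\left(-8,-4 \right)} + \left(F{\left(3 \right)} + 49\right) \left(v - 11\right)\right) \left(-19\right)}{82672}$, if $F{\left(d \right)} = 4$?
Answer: $- \frac{45163}{82672} \approx -0.54629$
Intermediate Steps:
$\frac{\left(u{\left(-8,-4 \right)} + \left(F{\left(3 \right)} + 49\right) \left(v - 11\right)\right) \left(-19\right)}{82672} = \frac{\left(-8 + \left(4 + 49\right) \left(56 - 11\right)\right) \left(-19\right)}{82672} = \left(-8 + 53 \cdot 45\right) \left(-19\right) \frac{1}{82672} = \left(-8 + 2385\right) \left(-19\right) \frac{1}{82672} = 2377 \left(-19\right) \frac{1}{82672} = \left(-45163\right) \frac{1}{82672} = - \frac{45163}{82672}$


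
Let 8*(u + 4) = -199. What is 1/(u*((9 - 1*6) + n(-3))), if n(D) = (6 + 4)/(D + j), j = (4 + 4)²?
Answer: -488/44583 ≈ -0.010946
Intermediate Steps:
j = 64 (j = 8² = 64)
n(D) = 10/(64 + D) (n(D) = (6 + 4)/(D + 64) = 10/(64 + D))
u = -231/8 (u = -4 + (⅛)*(-199) = -4 - 199/8 = -231/8 ≈ -28.875)
1/(u*((9 - 1*6) + n(-3))) = 1/(-231*((9 - 1*6) + 10/(64 - 3))/8) = 1/(-231*((9 - 6) + 10/61)/8) = 1/(-231*(3 + 10*(1/61))/8) = 1/(-231*(3 + 10/61)/8) = 1/(-231/8*193/61) = 1/(-44583/488) = -488/44583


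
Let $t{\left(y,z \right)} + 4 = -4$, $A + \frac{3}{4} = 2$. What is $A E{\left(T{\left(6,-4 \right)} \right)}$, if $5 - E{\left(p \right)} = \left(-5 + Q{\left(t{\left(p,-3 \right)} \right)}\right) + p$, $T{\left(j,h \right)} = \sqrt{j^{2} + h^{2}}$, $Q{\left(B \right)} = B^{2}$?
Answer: $- \frac{135}{2} - \frac{5 \sqrt{13}}{2} \approx -76.514$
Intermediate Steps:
$A = \frac{5}{4}$ ($A = - \frac{3}{4} + 2 = \frac{5}{4} \approx 1.25$)
$t{\left(y,z \right)} = -8$ ($t{\left(y,z \right)} = -4 - 4 = -8$)
$T{\left(j,h \right)} = \sqrt{h^{2} + j^{2}}$
$E{\left(p \right)} = -54 - p$ ($E{\left(p \right)} = 5 - \left(\left(-5 + \left(-8\right)^{2}\right) + p\right) = 5 - \left(\left(-5 + 64\right) + p\right) = 5 - \left(59 + p\right) = -54 - p$)
$A E{\left(T{\left(6,-4 \right)} \right)} = \frac{5 \left(-54 - \sqrt{\left(-4\right)^{2} + 6^{2}}\right)}{4} = \frac{5 \left(-54 - \sqrt{16 + 36}\right)}{4} = \frac{5 \left(-54 - \sqrt{52}\right)}{4} = \frac{5 \left(-54 - 2 \sqrt{13}\right)}{4} = - \frac{135}{2} - \frac{5 \sqrt{13}}{2}$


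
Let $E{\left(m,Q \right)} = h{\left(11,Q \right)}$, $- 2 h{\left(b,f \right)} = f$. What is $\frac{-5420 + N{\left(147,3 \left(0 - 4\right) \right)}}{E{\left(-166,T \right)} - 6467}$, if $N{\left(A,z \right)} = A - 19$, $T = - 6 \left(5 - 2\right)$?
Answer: $\frac{2646}{3229} \approx 0.81945$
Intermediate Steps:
$h{\left(b,f \right)} = - \frac{f}{2}$
$T = -18$ ($T = \left(-6\right) 3 = -18$)
$N{\left(A,z \right)} = -19 + A$
$E{\left(m,Q \right)} = - \frac{Q}{2}$
$\frac{-5420 + N{\left(147,3 \left(0 - 4\right) \right)}}{E{\left(-166,T \right)} - 6467} = \frac{-5420 + \left(-19 + 147\right)}{\left(- \frac{1}{2}\right) \left(-18\right) - 6467} = \frac{-5420 + 128}{9 - 6467} = - \frac{5292}{-6458} = \left(-5292\right) \left(- \frac{1}{6458}\right) = \frac{2646}{3229}$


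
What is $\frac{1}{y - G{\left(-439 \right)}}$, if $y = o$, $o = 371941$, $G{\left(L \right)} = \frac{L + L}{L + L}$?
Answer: $\frac{1}{371940} \approx 2.6886 \cdot 10^{-6}$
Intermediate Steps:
$G{\left(L \right)} = 1$ ($G{\left(L \right)} = \frac{2 L}{2 L} = 2 L \frac{1}{2 L} = 1$)
$y = 371941$
$\frac{1}{y - G{\left(-439 \right)}} = \frac{1}{371941 - 1} = \frac{1}{371940}$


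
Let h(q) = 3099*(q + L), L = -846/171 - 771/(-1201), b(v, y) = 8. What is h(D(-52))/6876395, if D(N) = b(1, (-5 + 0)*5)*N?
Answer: -29722350951/156912457505 ≈ -0.18942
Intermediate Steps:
D(N) = 8*N
L = -98245/22819 (L = -846*1/171 - 771*(-1/1201) = -94/19 + 771/1201 = -98245/22819 ≈ -4.3054)
h(q) = -304461255/22819 + 3099*q (h(q) = 3099*(q - 98245/22819) = 3099*(-98245/22819 + q) = -304461255/22819 + 3099*q)
h(D(-52))/6876395 = (-304461255/22819 + 3099*(8*(-52)))/6876395 = (-304461255/22819 + 3099*(-416))*(1/6876395) = (-304461255/22819 - 1289184)*(1/6876395) = -29722350951/22819*1/6876395 = -29722350951/156912457505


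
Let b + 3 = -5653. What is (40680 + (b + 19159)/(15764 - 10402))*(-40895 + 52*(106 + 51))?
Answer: -1019989901379/766 ≈ -1.3316e+9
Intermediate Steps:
b = -5656 (b = -3 - 5653 = -5656)
(40680 + (b + 19159)/(15764 - 10402))*(-40895 + 52*(106 + 51)) = (40680 + (-5656 + 19159)/(15764 - 10402))*(-40895 + 52*(106 + 51)) = (40680 + 13503/5362)*(-40895 + 52*157) = (40680 + 13503*(1/5362))*(-40895 + 8164) = (40680 + 1929/766)*(-32731) = (31162809/766)*(-32731) = -1019989901379/766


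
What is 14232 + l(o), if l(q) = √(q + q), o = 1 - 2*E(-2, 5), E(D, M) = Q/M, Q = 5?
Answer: 14232 + I*√2 ≈ 14232.0 + 1.4142*I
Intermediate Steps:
E(D, M) = 5/M
o = -1 (o = 1 - 10/5 = 1 - 2*1 = 1 - 2 = -1)
l(q) = √2*√q (l(q) = √(2*q) = √2*√q)
14232 + l(o) = 14232 + √2*√(-1) = 14232 + √2*I = 14232 + I*√2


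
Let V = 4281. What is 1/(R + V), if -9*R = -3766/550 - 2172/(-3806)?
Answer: 428175/1833315784 ≈ 0.00023355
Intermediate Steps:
R = 298609/428175 (R = -(-3766/550 - 2172/(-3806))/9 = -(-3766*1/550 - 2172*(-1/3806))/9 = -(-1883/275 + 1086/1903)/9 = -⅑*(-298609/47575) = 298609/428175 ≈ 0.69740)
1/(R + V) = 1/(298609/428175 + 4281) = 1/(1833315784/428175) = 428175/1833315784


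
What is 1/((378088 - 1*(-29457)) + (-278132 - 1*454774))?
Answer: -1/325361 ≈ -3.0735e-6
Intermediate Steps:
1/((378088 - 1*(-29457)) + (-278132 - 1*454774)) = 1/((378088 + 29457) + (-278132 - 454774)) = 1/(407545 - 732906) = 1/(-325361) = -1/325361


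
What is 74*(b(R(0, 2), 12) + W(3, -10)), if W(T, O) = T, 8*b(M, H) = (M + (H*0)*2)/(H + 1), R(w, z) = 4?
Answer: 2923/13 ≈ 224.85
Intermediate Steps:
b(M, H) = M/(8*(1 + H)) (b(M, H) = ((M + (H*0)*2)/(H + 1))/8 = ((M + 0*2)/(1 + H))/8 = ((M + 0)/(1 + H))/8 = (M/(1 + H))/8 = M/(8*(1 + H)))
74*(b(R(0, 2), 12) + W(3, -10)) = 74*((⅛)*4/(1 + 12) + 3) = 74*((⅛)*4/13 + 3) = 74*((⅛)*4*(1/13) + 3) = 74*(1/26 + 3) = 74*(79/26) = 2923/13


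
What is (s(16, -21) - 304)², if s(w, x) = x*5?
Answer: 167281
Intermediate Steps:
s(w, x) = 5*x
(s(16, -21) - 304)² = (5*(-21) - 304)² = (-105 - 304)² = (-409)² = 167281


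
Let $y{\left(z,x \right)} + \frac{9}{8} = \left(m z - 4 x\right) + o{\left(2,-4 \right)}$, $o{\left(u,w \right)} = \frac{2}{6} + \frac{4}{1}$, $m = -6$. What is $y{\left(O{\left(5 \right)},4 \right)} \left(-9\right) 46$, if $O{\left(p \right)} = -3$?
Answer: $- \frac{8625}{4} \approx -2156.3$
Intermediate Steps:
$o{\left(u,w \right)} = \frac{13}{3}$ ($o{\left(u,w \right)} = 2 \cdot \frac{1}{6} + 4 \cdot 1 = \frac{1}{3} + 4 = \frac{13}{3}$)
$y{\left(z,x \right)} = \frac{77}{24} - 6 z - 4 x$ ($y{\left(z,x \right)} = - \frac{9}{8} - \left(- \frac{13}{3} + 4 x + 6 z\right) = \frac{77}{24} - 6 z - 4 x$)
$y{\left(O{\left(5 \right)},4 \right)} \left(-9\right) 46 = \left(\frac{77}{24} - -18 - 16\right) \left(-9\right) 46 = \left(\frac{77}{24} + 18 - 16\right) \left(-9\right) 46 = \frac{125}{24} \left(-9\right) 46 = \left(- \frac{375}{8}\right) 46 = - \frac{8625}{4}$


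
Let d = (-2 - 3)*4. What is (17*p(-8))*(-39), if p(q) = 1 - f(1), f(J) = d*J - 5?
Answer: -17238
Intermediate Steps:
d = -20 (d = -5*4 = -20)
f(J) = -5 - 20*J (f(J) = -20*J - 5 = -5 - 20*J)
p(q) = 26 (p(q) = 1 - (-5 - 20*1) = 1 - (-5 - 20) = 1 - 1*(-25) = 1 + 25 = 26)
(17*p(-8))*(-39) = (17*26)*(-39) = 442*(-39) = -17238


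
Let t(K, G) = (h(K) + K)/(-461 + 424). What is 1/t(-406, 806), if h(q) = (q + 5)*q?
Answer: -37/162400 ≈ -0.00022783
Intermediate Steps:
h(q) = q*(5 + q) (h(q) = (5 + q)*q = q*(5 + q))
t(K, G) = -K/37 - K*(5 + K)/37 (t(K, G) = (K*(5 + K) + K)/(-461 + 424) = (K + K*(5 + K))/(-37) = (K + K*(5 + K))*(-1/37) = -K/37 - K*(5 + K)/37)
1/t(-406, 806) = 1/((1/37)*(-406)*(-6 - 1*(-406))) = 1/((1/37)*(-406)*(-6 + 406)) = 1/((1/37)*(-406)*400) = 1/(-162400/37) = -37/162400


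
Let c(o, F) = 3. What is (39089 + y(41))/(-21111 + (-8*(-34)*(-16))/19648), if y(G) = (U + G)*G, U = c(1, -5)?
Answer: -12554151/6481145 ≈ -1.9370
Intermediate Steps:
U = 3
y(G) = G*(3 + G) (y(G) = (3 + G)*G = G*(3 + G))
(39089 + y(41))/(-21111 + (-8*(-34)*(-16))/19648) = (39089 + 41*(3 + 41))/(-21111 + (-8*(-34)*(-16))/19648) = (39089 + 41*44)/(-21111 + (272*(-16))*(1/19648)) = (39089 + 1804)/(-21111 - 4352*1/19648) = 40893/(-21111 - 68/307) = 40893/(-6481145/307) = 40893*(-307/6481145) = -12554151/6481145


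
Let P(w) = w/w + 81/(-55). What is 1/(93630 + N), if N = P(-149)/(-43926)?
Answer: 1207965/113101762963 ≈ 1.0680e-5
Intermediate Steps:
P(w) = -26/55 (P(w) = 1 + 81*(-1/55) = 1 - 81/55 = -26/55)
N = 13/1207965 (N = -26/55/(-43926) = -26/55*(-1/43926) = 13/1207965 ≈ 1.0762e-5)
1/(93630 + N) = 1/(93630 + 13/1207965) = 1/(113101762963/1207965) = 1207965/113101762963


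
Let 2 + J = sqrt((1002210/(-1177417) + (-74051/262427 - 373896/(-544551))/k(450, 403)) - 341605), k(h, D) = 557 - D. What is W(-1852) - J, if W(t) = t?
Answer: -1850 - I*sqrt(266495630608247940156850654185914822)/883247460935378 ≈ -1850.0 - 584.47*I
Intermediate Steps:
J = -2 + I*sqrt(266495630608247940156850654185914822)/883247460935378 (J = -2 + sqrt((1002210/(-1177417) + (-74051/262427 - 373896/(-544551))/(557 - 1*403)) - 341605) = -2 + sqrt((1002210*(-1/1177417) + (-74051*1/262427 - 373896*(-1/544551))/(557 - 403)) - 341605) = -2 + sqrt((-1002210/1177417 + (-74051/262427 + 124632/181517)/154) - 341605) = -2 + sqrt((-1002210/1177417 + (19265286497/47634961759)*(1/154)) - 341605) = -2 + sqrt((-1002210/1177417 + 19265286497/7335784110886) - 341605) = -2 + sqrt(-7329312917939619811/8637276920487061462 - 341605) = -2 + sqrt(-2950544311735900570346321/8637276920487061462) = -2 + I*sqrt(266495630608247940156850654185914822)/883247460935378 ≈ -2.0 + 584.47*I)
W(-1852) - J = -1852 - (-2 + I*sqrt(266495630608247940156850654185914822)/883247460935378) = -1852 + (2 - I*sqrt(266495630608247940156850654185914822)/883247460935378) = -1850 - I*sqrt(266495630608247940156850654185914822)/883247460935378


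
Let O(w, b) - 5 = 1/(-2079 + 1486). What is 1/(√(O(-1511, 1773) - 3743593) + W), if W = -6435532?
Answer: -3816270476/24559732988900917 - I*√1316428977205/24559732988900917 ≈ -1.5539e-7 - 4.6717e-11*I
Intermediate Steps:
O(w, b) = 2964/593 (O(w, b) = 5 + 1/(-2079 + 1486) = 5 + 1/(-593) = 5 - 1/593 = 2964/593)
1/(√(O(-1511, 1773) - 3743593) + W) = 1/(√(2964/593 - 3743593) - 6435532) = 1/(√(-2219947685/593) - 6435532) = 1/(I*√1316428977205/593 - 6435532) = 1/(-6435532 + I*√1316428977205/593)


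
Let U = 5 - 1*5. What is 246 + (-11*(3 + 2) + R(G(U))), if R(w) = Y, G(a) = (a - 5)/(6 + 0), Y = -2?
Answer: 189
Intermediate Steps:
U = 0 (U = 5 - 5 = 0)
G(a) = -⅚ + a/6 (G(a) = (-5 + a)/6 = (-5 + a)*(⅙) = -⅚ + a/6)
R(w) = -2
246 + (-11*(3 + 2) + R(G(U))) = 246 + (-11*(3 + 2) - 2) = 246 + (-11*5 - 2) = 246 + (-55 - 2) = 246 - 57 = 189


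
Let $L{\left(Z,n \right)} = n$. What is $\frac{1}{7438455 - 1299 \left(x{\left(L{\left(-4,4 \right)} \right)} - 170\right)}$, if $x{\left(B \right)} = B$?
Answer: $\frac{1}{7654089} \approx 1.3065 \cdot 10^{-7}$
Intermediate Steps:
$\frac{1}{7438455 - 1299 \left(x{\left(L{\left(-4,4 \right)} \right)} - 170\right)} = \frac{1}{7438455 - 1299 \left(4 - 170\right)} = \frac{1}{7438455 - -215634} = \frac{1}{7438455 + 215634} = \frac{1}{7654089}$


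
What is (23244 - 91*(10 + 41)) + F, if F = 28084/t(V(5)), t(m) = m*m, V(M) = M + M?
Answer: 472096/25 ≈ 18884.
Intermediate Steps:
V(M) = 2*M
t(m) = m**2
F = 7021/25 (F = 28084/((2*5)**2) = 28084/(10**2) = 28084/100 = 28084*(1/100) = 7021/25 ≈ 280.84)
(23244 - 91*(10 + 41)) + F = (23244 - 91*(10 + 41)) + 7021/25 = (23244 - 91*51) + 7021/25 = (23244 - 4641) + 7021/25 = 18603 + 7021/25 = 472096/25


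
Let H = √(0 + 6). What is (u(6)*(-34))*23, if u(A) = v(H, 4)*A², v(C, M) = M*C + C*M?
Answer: -225216*√6 ≈ -5.5166e+5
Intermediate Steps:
H = √6 ≈ 2.4495
v(C, M) = 2*C*M (v(C, M) = C*M + C*M = 2*C*M)
u(A) = 8*√6*A² (u(A) = (2*√6*4)*A² = (8*√6)*A² = 8*√6*A²)
(u(6)*(-34))*23 = ((8*√6*6²)*(-34))*23 = ((8*√6*36)*(-34))*23 = ((288*√6)*(-34))*23 = -9792*√6*23 = -225216*√6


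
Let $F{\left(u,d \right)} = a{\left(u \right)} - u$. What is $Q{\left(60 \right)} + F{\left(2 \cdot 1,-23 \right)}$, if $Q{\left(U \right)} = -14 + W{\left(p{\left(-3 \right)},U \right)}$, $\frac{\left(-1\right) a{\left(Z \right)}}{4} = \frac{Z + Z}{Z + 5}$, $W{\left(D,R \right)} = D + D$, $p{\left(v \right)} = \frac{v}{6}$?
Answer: $- \frac{135}{7} \approx -19.286$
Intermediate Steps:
$p{\left(v \right)} = \frac{v}{6}$ ($p{\left(v \right)} = v \frac{1}{6} = \frac{v}{6}$)
$W{\left(D,R \right)} = 2 D$
$a{\left(Z \right)} = - \frac{8 Z}{5 + Z}$ ($a{\left(Z \right)} = - 4 \frac{Z + Z}{Z + 5} = - 4 \frac{2 Z}{5 + Z} = - \frac{8 Z}{5 + Z}$)
$F{\left(u,d \right)} = - u - \frac{8 u}{5 + u}$ ($F{\left(u,d \right)} = - \frac{8 u}{5 + u} - u = - u - \frac{8 u}{5 + u}$)
$Q{\left(U \right)} = -15$ ($Q{\left(U \right)} = -14 + 2 \cdot \frac{1}{6} \left(-3\right) = -14 + 2 \left(- \frac{1}{2}\right) = -14 - 1 = -15$)
$Q{\left(60 \right)} + F{\left(2 \cdot 1,-23 \right)} = -15 + \frac{2 \cdot 1 \left(-13 - 2 \cdot 1\right)}{5 + 2 \cdot 1} = -15 + \frac{2 \left(-13 - 2\right)}{5 + 2} = -15 + \frac{2 \left(-13 - 2\right)}{7} = -15 + 2 \cdot \frac{1}{7} \left(-15\right) = -15 - \frac{30}{7} = - \frac{135}{7}$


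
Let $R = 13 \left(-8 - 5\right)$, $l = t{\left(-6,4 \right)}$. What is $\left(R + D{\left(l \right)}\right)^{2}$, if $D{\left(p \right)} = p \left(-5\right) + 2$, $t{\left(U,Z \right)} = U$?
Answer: $18769$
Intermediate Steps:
$l = -6$
$D{\left(p \right)} = 2 - 5 p$ ($D{\left(p \right)} = - 5 p + 2 = 2 - 5 p$)
$R = -169$ ($R = 13 \left(-13\right) = -169$)
$\left(R + D{\left(l \right)}\right)^{2} = \left(-169 + \left(2 - -30\right)\right)^{2} = \left(-169 + \left(2 + 30\right)\right)^{2} = \left(-169 + 32\right)^{2} = \left(-137\right)^{2} = 18769$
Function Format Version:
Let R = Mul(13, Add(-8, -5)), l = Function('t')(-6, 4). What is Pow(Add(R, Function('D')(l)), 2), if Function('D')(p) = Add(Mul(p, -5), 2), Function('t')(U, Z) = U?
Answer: 18769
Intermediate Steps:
l = -6
Function('D')(p) = Add(2, Mul(-5, p)) (Function('D')(p) = Add(Mul(-5, p), 2) = Add(2, Mul(-5, p)))
R = -169 (R = Mul(13, -13) = -169)
Pow(Add(R, Function('D')(l)), 2) = Pow(Add(-169, Add(2, Mul(-5, -6))), 2) = Pow(Add(-169, Add(2, 30)), 2) = Pow(Add(-169, 32), 2) = Pow(-137, 2) = 18769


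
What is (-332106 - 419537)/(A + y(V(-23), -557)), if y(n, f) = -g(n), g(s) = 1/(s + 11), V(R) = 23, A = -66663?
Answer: 25555862/2266543 ≈ 11.275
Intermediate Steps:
g(s) = 1/(11 + s)
y(n, f) = -1/(11 + n)
(-332106 - 419537)/(A + y(V(-23), -557)) = (-332106 - 419537)/(-66663 - 1/(11 + 23)) = -751643/(-66663 - 1/34) = -751643/(-2266543/34) = -751643*(-34/2266543) = 25555862/2266543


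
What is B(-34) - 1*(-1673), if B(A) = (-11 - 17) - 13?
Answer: 1632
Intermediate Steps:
B(A) = -41 (B(A) = -28 - 13 = -41)
B(-34) - 1*(-1673) = -41 - 1*(-1673) = -41 + 1673 = 1632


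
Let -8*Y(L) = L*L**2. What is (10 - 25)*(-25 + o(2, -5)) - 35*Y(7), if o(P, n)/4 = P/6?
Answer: 14845/8 ≈ 1855.6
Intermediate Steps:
Y(L) = -L**3/8 (Y(L) = -L*L**2/8 = -L**3/8)
o(P, n) = 2*P/3 (o(P, n) = 4*(P/6) = 2*P/3)
(10 - 25)*(-25 + o(2, -5)) - 35*Y(7) = (10 - 25)*(-25 + (2/3)*2) - (-35)*7**3/8 = -15*(-25 + 4/3) - (-35)*343/8 = -15*(-71/3) - 35*(-343/8) = 355 + 12005/8 = 14845/8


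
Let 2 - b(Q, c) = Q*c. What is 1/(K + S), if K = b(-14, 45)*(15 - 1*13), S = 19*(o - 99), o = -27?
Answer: -1/1130 ≈ -0.00088496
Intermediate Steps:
b(Q, c) = 2 - Q*c
S = -2394 (S = 19*(-27 - 99) = 19*(-126) = -2394)
K = 1264 (K = (2 - 1*(-14)*45)*(15 - 1*13) = (2 + 630)*(15 - 13) = 632*2 = 1264)
1/(K + S) = 1/(1264 - 2394) = 1/(-1130) = -1/1130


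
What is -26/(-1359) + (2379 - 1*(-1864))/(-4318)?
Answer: -5653969/5868162 ≈ -0.96350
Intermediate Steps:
-26/(-1359) + (2379 - 1*(-1864))/(-4318) = -26*(-1/1359) + (2379 + 1864)*(-1/4318) = 26/1359 + 4243*(-1/4318) = 26/1359 - 4243/4318 = -5653969/5868162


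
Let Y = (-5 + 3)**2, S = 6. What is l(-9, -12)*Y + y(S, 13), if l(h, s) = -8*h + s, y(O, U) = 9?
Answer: 249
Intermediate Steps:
Y = 4 (Y = (-2)**2 = 4)
l(h, s) = s - 8*h
l(-9, -12)*Y + y(S, 13) = (-12 - 8*(-9))*4 + 9 = (-12 + 72)*4 + 9 = 60*4 + 9 = 240 + 9 = 249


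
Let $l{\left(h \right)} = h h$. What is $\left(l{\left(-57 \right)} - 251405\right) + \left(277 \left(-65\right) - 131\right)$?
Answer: $-266292$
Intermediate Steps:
$l{\left(h \right)} = h^{2}$
$\left(l{\left(-57 \right)} - 251405\right) + \left(277 \left(-65\right) - 131\right) = \left(\left(-57\right)^{2} - 251405\right) + \left(277 \left(-65\right) - 131\right) = \left(3249 - 251405\right) - 18136 = -248156 - 18136 = -266292$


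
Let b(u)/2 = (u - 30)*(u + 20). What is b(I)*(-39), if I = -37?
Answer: -88842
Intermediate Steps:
b(u) = 2*(-30 + u)*(20 + u) (b(u) = 2*((u - 30)*(u + 20)) = 2*((-30 + u)*(20 + u)) = 2*(-30 + u)*(20 + u))
b(I)*(-39) = (-1200 - 20*(-37) + 2*(-37)²)*(-39) = (-1200 + 740 + 2*1369)*(-39) = (-1200 + 740 + 2738)*(-39) = 2278*(-39) = -88842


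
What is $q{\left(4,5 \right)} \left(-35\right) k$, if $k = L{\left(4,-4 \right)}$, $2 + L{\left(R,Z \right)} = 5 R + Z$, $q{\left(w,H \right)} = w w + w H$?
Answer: $-17640$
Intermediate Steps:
$q{\left(w,H \right)} = w^{2} + H w$
$L{\left(R,Z \right)} = -2 + Z + 5 R$ ($L{\left(R,Z \right)} = -2 + \left(5 R + Z\right) = -2 + \left(Z + 5 R\right) = -2 + Z + 5 R$)
$k = 14$ ($k = -2 - 4 + 5 \cdot 4 = -2 - 4 + 20 = 14$)
$q{\left(4,5 \right)} \left(-35\right) k = 4 \left(5 + 4\right) \left(-35\right) 14 = 4 \cdot 9 \left(-35\right) 14 = 36 \left(-35\right) 14 = \left(-1260\right) 14 = -17640$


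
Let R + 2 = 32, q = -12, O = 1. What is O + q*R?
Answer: -359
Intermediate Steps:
R = 30 (R = -2 + 32 = 30)
O + q*R = 1 - 12*30 = 1 - 360 = -359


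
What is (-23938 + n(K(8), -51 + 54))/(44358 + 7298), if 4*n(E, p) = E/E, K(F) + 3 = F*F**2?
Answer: -95751/206624 ≈ -0.46341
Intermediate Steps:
K(F) = -3 + F**3 (K(F) = -3 + F*F**2 = -3 + F**3)
n(E, p) = 1/4 (n(E, p) = (E/E)/4 = (1/4)*1 = 1/4)
(-23938 + n(K(8), -51 + 54))/(44358 + 7298) = (-23938 + 1/4)/(44358 + 7298) = -95751/4/51656 = -95751/4*1/51656 = -95751/206624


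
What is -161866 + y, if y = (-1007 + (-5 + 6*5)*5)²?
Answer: 616058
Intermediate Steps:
y = 777924 (y = (-1007 + (-5 + 30)*5)² = (-1007 + 25*5)² = (-1007 + 125)² = (-882)² = 777924)
-161866 + y = -161866 + 777924 = 616058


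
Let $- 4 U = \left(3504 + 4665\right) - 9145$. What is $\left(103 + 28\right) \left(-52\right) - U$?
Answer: $-7056$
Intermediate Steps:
$U = 244$ ($U = - \frac{\left(3504 + 4665\right) - 9145}{4} = - \frac{8169 - 9145}{4} = \left(- \frac{1}{4}\right) \left(-976\right) = 244$)
$\left(103 + 28\right) \left(-52\right) - U = \left(103 + 28\right) \left(-52\right) - 244 = 131 \left(-52\right) - 244 = -6812 - 244 = -7056$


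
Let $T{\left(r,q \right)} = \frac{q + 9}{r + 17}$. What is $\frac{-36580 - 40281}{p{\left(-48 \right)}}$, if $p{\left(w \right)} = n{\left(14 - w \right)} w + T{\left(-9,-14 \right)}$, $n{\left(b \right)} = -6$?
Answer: $- \frac{614888}{2299} \approx -267.46$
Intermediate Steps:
$T{\left(r,q \right)} = \frac{9 + q}{17 + r}$
$p{\left(w \right)} = - \frac{5}{8} - 6 w$ ($p{\left(w \right)} = - 6 w + \frac{9 - 14}{17 - 9} = - 6 w + \frac{1}{8} \left(-5\right) = - 6 w - \frac{5}{8} = - \frac{5}{8} - 6 w$)
$\frac{-36580 - 40281}{p{\left(-48 \right)}} = \frac{-36580 - 40281}{- \frac{5}{8} - -288} = \frac{-36580 - 40281}{- \frac{5}{8} + 288} = - \frac{76861}{\frac{2299}{8}} = \left(-76861\right) \frac{8}{2299} = - \frac{614888}{2299}$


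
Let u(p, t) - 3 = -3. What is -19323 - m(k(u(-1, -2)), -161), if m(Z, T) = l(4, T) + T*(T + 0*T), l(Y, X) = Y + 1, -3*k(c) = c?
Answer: -45249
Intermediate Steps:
u(p, t) = 0 (u(p, t) = 3 - 3 = 0)
k(c) = -c/3
l(Y, X) = 1 + Y
m(Z, T) = 5 + T² (m(Z, T) = (1 + 4) + T*(T + 0*T) = 5 + T*(T + 0) = 5 + T*T = 5 + T²)
-19323 - m(k(u(-1, -2)), -161) = -19323 - (5 + (-161)²) = -19323 - (5 + 25921) = -19323 - 1*25926 = -19323 - 25926 = -45249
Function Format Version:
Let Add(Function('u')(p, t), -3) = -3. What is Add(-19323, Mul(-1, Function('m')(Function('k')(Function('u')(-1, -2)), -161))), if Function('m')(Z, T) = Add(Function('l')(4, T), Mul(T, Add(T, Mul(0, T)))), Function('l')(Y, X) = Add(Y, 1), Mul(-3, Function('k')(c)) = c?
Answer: -45249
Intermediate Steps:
Function('u')(p, t) = 0 (Function('u')(p, t) = Add(3, -3) = 0)
Function('k')(c) = Mul(Rational(-1, 3), c)
Function('l')(Y, X) = Add(1, Y)
Function('m')(Z, T) = Add(5, Pow(T, 2)) (Function('m')(Z, T) = Add(Add(1, 4), Mul(T, Add(T, Mul(0, T)))) = Add(5, Mul(T, Add(T, 0))) = Add(5, Mul(T, T)) = Add(5, Pow(T, 2)))
Add(-19323, Mul(-1, Function('m')(Function('k')(Function('u')(-1, -2)), -161))) = Add(-19323, Mul(-1, Add(5, Pow(-161, 2)))) = Add(-19323, Mul(-1, Add(5, 25921))) = Add(-19323, Mul(-1, 25926)) = Add(-19323, -25926) = -45249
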